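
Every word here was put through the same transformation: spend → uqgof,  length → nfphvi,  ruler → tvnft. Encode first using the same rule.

hjttv

Shifts by position in spend: pos 0: s→u (+2), pos 1: p→q (+1), pos 2: e→g (+2), pos 3: n→o (+1) — repeating every 2. It's a Vigenère-style cipher with numeric key [2,1]: position i shifts by key[i mod 2].
On first: f+2=h, i+1=j, r+2=t, s+1=t, t+2=v.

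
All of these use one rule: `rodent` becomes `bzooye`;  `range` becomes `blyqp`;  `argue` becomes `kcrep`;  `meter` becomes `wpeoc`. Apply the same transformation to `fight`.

Shifts by position in rodent: pos 0: r→b (+10), pos 1: o→z (+11), pos 2: d→o (+11), pos 3: e→o (+10), pos 4: n→y (+11), pos 5: t→e (+11) — repeating every 3. It's a Vigenère-style cipher with numeric key [10,11,11]: position i shifts by key[i mod 3].
On fight: f+10=p, i+11=t, g+11=r, h+10=r, t+11=e.

ptrre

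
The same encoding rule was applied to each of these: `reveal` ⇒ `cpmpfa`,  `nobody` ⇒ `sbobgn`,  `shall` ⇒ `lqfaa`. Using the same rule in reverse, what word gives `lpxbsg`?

second

Each letter's alphabet position (a=0..z=25) is mapped through 9·x+5 mod 26 — an affine cipher.
Decoding lpxbsg: l(11)→3·(11−5)≡18=s; p(15)→3·(15−5)≡4=e; x(23)→3·(23−5)≡2=c; b(1)→3·(1−5)≡14=o; s(18)→3·(18−5)≡13=n; g(6)→3·(6−5)≡3=d (all mod 26).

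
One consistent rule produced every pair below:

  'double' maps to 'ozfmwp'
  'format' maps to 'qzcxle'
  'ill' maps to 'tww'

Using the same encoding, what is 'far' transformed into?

qlc

Compare letters: d→o is +11, o→z is +11, u→f is +11 — a constant shift. Every letter moves 11 places later in the alphabet, wrapping around z→a.
Applying it to far: f+11=q, a+11=l, r+11=c.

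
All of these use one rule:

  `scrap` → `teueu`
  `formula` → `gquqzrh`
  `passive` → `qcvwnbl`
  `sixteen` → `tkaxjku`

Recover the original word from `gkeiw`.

fiber

In scrap: s→t is +1, c→e is +2, r→u is +3, a→e is +4 — the shift increases by 1 each position. Letter i (0-indexed) is shifted by i+1, so successive shifts are 1, 2, 3, ….
Decoding gkeiw: g−1=f, k−2=i, e−3=b, i−4=e, w−5=r.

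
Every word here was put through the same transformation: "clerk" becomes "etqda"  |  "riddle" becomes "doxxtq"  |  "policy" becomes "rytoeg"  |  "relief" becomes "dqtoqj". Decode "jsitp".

c(2)→e(4) and l(11)→t(19) fit y≡19x+18 (mod 26); the inverse of 19 mod 26 is 11. Each letter's alphabet position (a=0..z=25) is mapped through 19·x+18 mod 26 — an affine cipher.
Decoding jsitp: j(9)→11·(9−18)≡5=f; s(18)→11·(18−18)≡0=a; i(8)→11·(8−18)≡20=u; t(19)→11·(19−18)≡11=l; p(15)→11·(15−18)≡19=t (all mod 26).

fault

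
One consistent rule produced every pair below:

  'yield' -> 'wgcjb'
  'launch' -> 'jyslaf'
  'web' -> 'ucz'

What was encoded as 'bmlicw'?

Compare letters: y→w is +24, i→g is +24, e→c is +24 — a constant shift. Each letter is shifted forward by 24 in the alphabet (a Caesar shift of +24).
Reversing it on bmlicw: b−24=d, m−24=o, l−24=n, i−24=k, c−24=e, w−24=y.

donkey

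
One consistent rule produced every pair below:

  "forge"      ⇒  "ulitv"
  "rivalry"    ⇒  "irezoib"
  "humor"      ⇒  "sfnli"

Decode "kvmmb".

penny

Each pair mirrors across the alphabet (f↔u, o↔l, r↔i): positions sum to 25. Each letter is replaced by its mirror in the alphabet: a↔z, b↔y, c↔x, and so on (the Atbash cipher).
Reversing it on kvmmb: k↔p, v↔e, m↔n, m↔n, b↔y.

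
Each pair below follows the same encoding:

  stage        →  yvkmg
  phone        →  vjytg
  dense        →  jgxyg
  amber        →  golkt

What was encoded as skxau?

Shifts by position in stage: pos 0: s→y (+6), pos 1: t→v (+2), pos 2: a→k (+10), pos 3: g→m (+6), pos 4: e→g (+2) — repeating every 3. A repeating key of period 3 is used — shifts +6, +2, +10 over and over.
Undoing it on skxau: s−6=m, k−2=i, x−10=n, a−6=u, u−2=s.

minus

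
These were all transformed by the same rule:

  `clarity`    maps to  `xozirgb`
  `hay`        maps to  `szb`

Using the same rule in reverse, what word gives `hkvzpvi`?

Each letter is replaced by its mirror in the alphabet: a↔z, b↔y, c↔x, and so on (the Atbash cipher).
Undoing it on hkvzpvi: h↔s, k↔p, v↔e, z↔a, p↔k, v↔e, i↔r.

speaker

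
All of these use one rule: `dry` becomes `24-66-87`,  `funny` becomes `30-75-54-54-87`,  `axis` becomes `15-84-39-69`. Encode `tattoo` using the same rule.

d(#4)→24 and r(#18)→66: differences scale by 3, so n = 3·pos + 12. With a=1..z=26, the number is 3·pos + 12.
On tattoo: t=20→72, a=1→15, t=20→72, t=20→72, o=15→57, o=15→57.

72-15-72-72-57-57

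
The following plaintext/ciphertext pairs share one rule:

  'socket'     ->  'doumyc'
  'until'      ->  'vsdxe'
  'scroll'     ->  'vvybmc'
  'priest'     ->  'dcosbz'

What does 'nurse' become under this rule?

The output letters match the input read backwards, each shifted +10: socket reversed is tekcos. Read the word backwards and shift each letter +10.
Applying it to nurse: reverse → esrun; then shift: e+10=o, s+10=c, r+10=b, u+10=e, n+10=x.

ocbex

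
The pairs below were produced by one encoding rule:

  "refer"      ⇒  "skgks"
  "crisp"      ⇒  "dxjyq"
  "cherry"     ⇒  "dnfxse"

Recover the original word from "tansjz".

summit

It's a Vigenère-style cipher with numeric key [1,6]: position i shifts by key[i mod 2].
Reversing it on tansjz: t−1=s, a−6=u, n−1=m, s−6=m, j−1=i, z−6=t.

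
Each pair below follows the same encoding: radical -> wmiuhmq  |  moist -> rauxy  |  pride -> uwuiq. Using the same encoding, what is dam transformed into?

The shift depends on letter class: consonant r→w is +5, but vowel a→m is +12. Vowels shift forward by 12 and consonants shift forward by 5.
For dam: d(cons)+5=i, a(vowel)+12=m, m(cons)+5=r.

imr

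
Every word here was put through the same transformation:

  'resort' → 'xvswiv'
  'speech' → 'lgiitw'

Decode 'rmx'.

The output letters match the input read backwards, each shifted +4: resort reversed is troser. Two steps: reverse the string, then apply a Caesar shift of +4.
Reversing it on rmx: shift back: r−4=n, m−4=i, x−4=t → nit; then reverse → tin.

tin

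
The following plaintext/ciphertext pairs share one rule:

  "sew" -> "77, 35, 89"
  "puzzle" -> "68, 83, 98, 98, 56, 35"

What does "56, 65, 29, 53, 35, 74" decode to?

s(#19)→77 and e(#5)→35: differences scale by 3, so n = 3·pos + 20. Each letter becomes 3×(its alphabet position, a=1..z=26) + 20.
Reversing it on 56, 65, 29, 53, 35, 74: 56→(56−20)÷3=12=l, 65→(65−20)÷3=15=o, 29→(29−20)÷3=3=c, 53→(53−20)÷3=11=k, 35→(35−20)÷3=5=e, 74→(74−20)÷3=18=r.

locker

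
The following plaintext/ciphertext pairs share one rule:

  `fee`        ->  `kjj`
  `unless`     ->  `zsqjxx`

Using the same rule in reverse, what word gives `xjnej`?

seize

Compare letters: f→k is +5, e→j is +5, e→j is +5 — a constant shift. Each letter is shifted forward by 5 in the alphabet (a Caesar shift of +5).
Undoing it on xjnej: x−5=s, j−5=e, n−5=i, e−5=z, j−5=e.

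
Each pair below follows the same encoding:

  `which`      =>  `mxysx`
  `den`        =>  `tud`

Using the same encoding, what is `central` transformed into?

sudjhqb

Compare letters: w→m is +16, h→x is +16, i→y is +16 — a constant shift. This is a Caesar cipher with shift 16.
Applying it to central: c+16=s, e+16=u, n+16=d, t+16=j, r+16=h, a+16=q, l+16=b.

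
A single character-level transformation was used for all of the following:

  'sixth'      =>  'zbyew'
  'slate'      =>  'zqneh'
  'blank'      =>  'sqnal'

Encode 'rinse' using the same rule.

s(18)→z(25) and i(8)→b(1) fit y≡5x+13 (mod 26); the inverse of 5 mod 26 is 21. Each letter's alphabet position (a=0..z=25) is mapped through 5·x+13 mod 26 — an affine cipher.
Applying it to rinse: r(17)→5·17+13≡20=u; i(8)→5·8+13≡1=b; n(13)→5·13+13≡0=a; s(18)→5·18+13≡25=z; e(4)→5·4+13≡7=h (all mod 26).

ubazh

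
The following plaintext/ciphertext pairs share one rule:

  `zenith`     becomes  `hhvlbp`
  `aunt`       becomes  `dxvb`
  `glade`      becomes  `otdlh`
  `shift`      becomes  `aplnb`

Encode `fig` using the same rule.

Vowels shift forward by 3 and consonants shift forward by 8.
Applying it to fig: f(cons)+8=n, i(vowel)+3=l, g(cons)+8=o.

nlo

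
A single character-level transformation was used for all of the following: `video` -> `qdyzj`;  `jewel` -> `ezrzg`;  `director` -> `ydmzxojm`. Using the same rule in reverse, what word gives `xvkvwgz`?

Each letter is shifted forward by 21 in the alphabet (a Caesar shift of +21).
Decoding xvkvwgz: x−21=c, v−21=a, k−21=p, v−21=a, w−21=b, g−21=l, z−21=e.

capable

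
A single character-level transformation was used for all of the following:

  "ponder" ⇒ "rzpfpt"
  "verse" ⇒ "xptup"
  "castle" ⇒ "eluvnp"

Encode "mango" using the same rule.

The shift depends on letter class: consonant p→r is +2, but vowel o→z is +11. The rule splits by letter class: vowels +11, consonants +2.
For mango: m(cons)+2=o, a(vowel)+11=l, n(cons)+2=p, g(cons)+2=i, o(vowel)+11=z.

olpiz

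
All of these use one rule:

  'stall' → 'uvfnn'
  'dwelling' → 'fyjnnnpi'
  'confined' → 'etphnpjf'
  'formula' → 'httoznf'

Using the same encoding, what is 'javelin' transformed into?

The shift depends on letter class: consonant s→u is +2, but vowel a→f is +5. The rule splits by letter class: vowels +5, consonants +2.
For javelin: j(cons)+2=l, a(vowel)+5=f, v(cons)+2=x, e(vowel)+5=j, l(cons)+2=n, i(vowel)+5=n, n(cons)+2=p.

lfxjnnp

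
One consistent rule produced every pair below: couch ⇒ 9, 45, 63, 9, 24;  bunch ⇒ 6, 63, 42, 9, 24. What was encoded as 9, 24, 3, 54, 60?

chart

c(#3)→9 and o(#15)→45: differences scale by 3, so n = 3·pos + 0. The formula is n = 3×(alphabet index, a=1).
Reversing it on 9, 24, 3, 54, 60: 9→(9−0)÷3=3=c, 24→(24−0)÷3=8=h, 3→(3−0)÷3=1=a, 54→(54−0)÷3=18=r, 60→(60−0)÷3=20=t.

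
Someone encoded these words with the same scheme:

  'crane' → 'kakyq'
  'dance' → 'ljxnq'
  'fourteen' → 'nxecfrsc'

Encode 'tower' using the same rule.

In crane: c→k is +8, r→a is +9, a→k is +10, n→y is +11 — the shift increases by 1 each position. Each letter shifts forward by (position + 8), i.e. 8, 9, 10, … — the shift grows by one for each successive letter.
For tower: t+8=b, o+9=x, w+10=g, e+11=p, r+12=d.

bxgpd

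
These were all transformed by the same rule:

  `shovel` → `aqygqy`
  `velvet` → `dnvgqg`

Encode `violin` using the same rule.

drywua

Each letter shifts forward by (position + 8), i.e. 8, 9, 10, … — the shift grows by one for each successive letter.
For violin: v+8=d, i+9=r, o+10=y, l+11=w, i+12=u, n+13=a.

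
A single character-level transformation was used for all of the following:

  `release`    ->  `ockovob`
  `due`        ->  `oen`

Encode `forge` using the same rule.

oqbyp

The output letters match the input read backwards, each shifted +10: release reversed is esaeler. Two steps: reverse the string, then apply a Caesar shift of +10.
For forge: reverse → egrof; then shift: e+10=o, g+10=q, r+10=b, o+10=y, f+10=p.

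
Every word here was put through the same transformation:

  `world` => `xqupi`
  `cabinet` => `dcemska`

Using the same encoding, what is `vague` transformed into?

In world: w→x is +1, o→q is +2, r→u is +3, l→p is +4 — the shift increases by 1 each position. Each letter shifts forward by (position + 1), i.e. 1, 2, 3, … — the shift grows by one for each successive letter.
For vague: v+1=w, a+2=c, g+3=j, u+4=y, e+5=j.

wcjyj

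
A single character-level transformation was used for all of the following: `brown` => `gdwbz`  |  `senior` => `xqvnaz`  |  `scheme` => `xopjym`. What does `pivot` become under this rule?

Shifts by position in brown: pos 0: b→g (+5), pos 1: r→d (+12), pos 2: o→w (+8), pos 3: w→b (+5), pos 4: n→z (+12) — repeating every 3. A repeating key of period 3 is used — shifts +5, +12, +8 over and over.
Applying it to pivot: p+5=u, i+12=u, v+8=d, o+5=t, t+12=f.

uudtf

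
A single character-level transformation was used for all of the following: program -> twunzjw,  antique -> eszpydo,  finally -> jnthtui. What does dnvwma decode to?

Letter i (0-indexed) is shifted by i+4, so successive shifts are 4, 5, 6, ….
Reversing it on dnvwma: d−4=z, n−5=i, v−6=p, w−7=p, m−8=e, a−9=r.

zipper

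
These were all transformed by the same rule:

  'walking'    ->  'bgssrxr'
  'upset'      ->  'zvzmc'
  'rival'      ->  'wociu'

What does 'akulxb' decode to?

vendor

In walking: w→b is +5, a→g is +6, l→s is +7, k→s is +8 — the shift increases by 1 each position. Each letter shifts forward by (position + 5), i.e. 5, 6, 7, … — the shift grows by one for each successive letter.
Undoing it on akulxb: a−5=v, k−6=e, u−7=n, l−8=d, x−9=o, b−10=r.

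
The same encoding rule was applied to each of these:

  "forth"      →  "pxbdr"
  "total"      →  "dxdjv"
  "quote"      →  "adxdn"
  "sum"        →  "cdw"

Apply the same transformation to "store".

cdxbn

The shift depends on letter class: consonant f→p is +10, but vowel o→x is +9. Vowels shift forward by 9 and consonants shift forward by 10.
Applying it to store: s(cons)+10=c, t(cons)+10=d, o(vowel)+9=x, r(cons)+10=b, e(vowel)+9=n.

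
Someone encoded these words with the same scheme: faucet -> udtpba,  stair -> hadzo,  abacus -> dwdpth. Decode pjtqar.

county

This is an affine cipher: with a=0,…,z=25, each position x becomes (19x+3) mod 26.
Undoing it on pjtqar: p(15)→11·(15−3)≡2=c; j(9)→11·(9−3)≡14=o; t(19)→11·(19−3)≡20=u; q(16)→11·(16−3)≡13=n; a(0)→11·(0−3)≡19=t; r(17)→11·(17−3)≡24=y (all mod 26).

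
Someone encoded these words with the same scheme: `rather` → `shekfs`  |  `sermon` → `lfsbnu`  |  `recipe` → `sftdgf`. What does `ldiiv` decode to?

r(17)→s(18) and a(0)→h(7) fit y≡19x+7 (mod 26); the inverse of 19 mod 26 is 11. Treating letters as 0–25, the rule is x ↦ 19x + 7 (mod 26).
Undoing it on ldiiv: l(11)→11·(11−7)≡18=s; d(3)→11·(3−7)≡8=i; i(8)→11·(8−7)≡11=l; i(8)→11·(8−7)≡11=l; v(21)→11·(21−7)≡24=y (all mod 26).

silly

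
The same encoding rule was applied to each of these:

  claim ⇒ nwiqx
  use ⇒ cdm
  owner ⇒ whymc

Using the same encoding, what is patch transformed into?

aiens

The shift depends on letter class: consonant c→n is +11, but vowel a→i is +8. The rule splits by letter class: vowels +8, consonants +11.
On patch: p(cons)+11=a, a(vowel)+8=i, t(cons)+11=e, c(cons)+11=n, h(cons)+11=s.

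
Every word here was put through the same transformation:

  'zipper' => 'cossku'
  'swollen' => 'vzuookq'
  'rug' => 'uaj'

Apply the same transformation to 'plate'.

sogwk

The shift depends on letter class: consonant z→c is +3, but vowel i→o is +6. Two shifts are in play — +6 for a/e/i/o/u, +3 for every other letter.
For plate: p(cons)+3=s, l(cons)+3=o, a(vowel)+6=g, t(cons)+3=w, e(vowel)+6=k.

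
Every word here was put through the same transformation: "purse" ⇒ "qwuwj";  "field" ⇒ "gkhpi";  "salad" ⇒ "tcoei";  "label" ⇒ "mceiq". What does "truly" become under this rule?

In purse: p→q is +1, u→w is +2, r→u is +3, s→w is +4 — the shift increases by 1 each position. The shift increases by 1 at each position, starting from +1: 1, 2, 3, ….
On truly: t+1=u, r+2=t, u+3=x, l+4=p, y+5=d.

utxpd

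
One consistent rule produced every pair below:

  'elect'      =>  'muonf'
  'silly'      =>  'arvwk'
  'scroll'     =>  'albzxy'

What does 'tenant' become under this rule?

bnxlzg

In elect: e→m is +8, l→u is +9, e→o is +10, c→n is +11 — the shift increases by 1 each position. Each letter shifts forward by (position + 8), i.e. 8, 9, 10, … — the shift grows by one for each successive letter.
On tenant: t+8=b, e+9=n, n+10=x, a+11=l, n+12=z, t+13=g.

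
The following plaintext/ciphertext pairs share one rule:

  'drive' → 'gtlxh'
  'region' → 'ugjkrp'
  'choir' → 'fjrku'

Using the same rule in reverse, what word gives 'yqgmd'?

vodka

Shifts by position in drive: pos 0: d→g (+3), pos 1: r→t (+2), pos 2: i→l (+3), pos 3: v→x (+2) — repeating every 2. The shifts repeat in a cycle of length 2: positions 0,1,… shift by +3, +2, then the pattern repeats.
Reversing it on yqgmd: y−3=v, q−2=o, g−3=d, m−2=k, d−3=a.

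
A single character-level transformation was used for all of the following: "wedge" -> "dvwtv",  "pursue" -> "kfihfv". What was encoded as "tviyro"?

Each pair mirrors across the alphabet (w↔d, e↔v, d↔w): positions sum to 25. This is the alphabet-reversal cipher (Atbash): a becomes z, b becomes y, etc.
Decoding tviyro: t↔g, v↔e, i↔r, y↔b, r↔i, o↔l.

gerbil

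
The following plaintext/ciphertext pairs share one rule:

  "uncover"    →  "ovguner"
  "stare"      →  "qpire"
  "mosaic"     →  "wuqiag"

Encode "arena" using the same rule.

irevi

Treating letters as 0–25, the rule is x ↦ 25x + 8 (mod 26).
For arena: a(0)→25·0+8≡8=i; r(17)→25·17+8≡17=r; e(4)→25·4+8≡4=e; n(13)→25·13+8≡21=v; a(0)→25·0+8≡8=i (all mod 26).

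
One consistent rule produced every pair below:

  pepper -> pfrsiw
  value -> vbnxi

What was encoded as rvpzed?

runway

Letter i (0-indexed) is shifted by i+0, so successive shifts are 0, 1, 2, ….
Undoing it on rvpzed: r−0=r, v−1=u, p−2=n, z−3=w, e−4=a, d−5=y.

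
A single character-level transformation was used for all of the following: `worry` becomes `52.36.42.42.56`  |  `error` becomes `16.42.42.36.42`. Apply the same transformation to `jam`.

26.8.32

w(#23)→52 and o(#15)→36: differences scale by 2, so n = 2·pos + 6. Each letter becomes 2×(its alphabet position, a=1..z=26) + 6.
On jam: j=10→26, a=1→8, m=13→32.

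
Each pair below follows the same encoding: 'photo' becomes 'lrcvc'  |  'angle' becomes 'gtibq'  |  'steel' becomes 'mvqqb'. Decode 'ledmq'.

p(15)→l(11) and h(7)→r(17) fit y≡9x+6 (mod 26); the inverse of 9 mod 26 is 3. Treating letters as 0–25, the rule is x ↦ 9x + 6 (mod 26).
Decoding ledmq: l(11)→3·(11−6)≡15=p; e(4)→3·(4−6)≡20=u; d(3)→3·(3−6)≡17=r; m(12)→3·(12−6)≡18=s; q(16)→3·(16−6)≡4=e (all mod 26).

purse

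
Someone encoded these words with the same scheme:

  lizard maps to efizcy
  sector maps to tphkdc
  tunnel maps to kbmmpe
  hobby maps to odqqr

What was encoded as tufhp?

l(11)→e(4) and i(8)→f(5) fit y≡17x+25 (mod 26); the inverse of 17 mod 26 is 23. Each letter's alphabet position (a=0..z=25) is mapped through 17·x+25 mod 26 — an affine cipher.
Reversing it on tufhp: t(19)→23·(19−25)≡18=s; u(20)→23·(20−25)≡15=p; f(5)→23·(5−25)≡8=i; h(7)→23·(7−25)≡2=c; p(15)→23·(15−25)≡4=e (all mod 26).

spice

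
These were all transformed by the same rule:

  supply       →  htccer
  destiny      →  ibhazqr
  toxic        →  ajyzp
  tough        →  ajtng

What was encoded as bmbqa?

event

s(18)→h(7) and u(20)→t(19) fit y≡19x+3 (mod 26); the inverse of 19 mod 26 is 11. Each letter's alphabet position (a=0..z=25) is mapped through 19·x+3 mod 26 — an affine cipher.
Undoing it on bmbqa: b(1)→11·(1−3)≡4=e; m(12)→11·(12−3)≡21=v; b(1)→11·(1−3)≡4=e; q(16)→11·(16−3)≡13=n; a(0)→11·(0−3)≡19=t (all mod 26).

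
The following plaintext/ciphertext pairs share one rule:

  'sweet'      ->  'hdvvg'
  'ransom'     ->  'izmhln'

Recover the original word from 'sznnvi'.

Each pair mirrors across the alphabet (s↔h, w↔d, e↔v): positions sum to 25. This is the alphabet-reversal cipher (Atbash): a becomes z, b becomes y, etc.
Decoding sznnvi: s↔h, z↔a, n↔m, n↔m, v↔e, i↔r.

hammer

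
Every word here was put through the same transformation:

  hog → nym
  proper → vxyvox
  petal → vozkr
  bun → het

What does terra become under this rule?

The shift depends on letter class: consonant h→n is +6, but vowel o→y is +10. Two shifts are in play — +10 for a/e/i/o/u, +6 for every other letter.
For terra: t(cons)+6=z, e(vowel)+10=o, r(cons)+6=x, r(cons)+6=x, a(vowel)+10=k.

zoxxk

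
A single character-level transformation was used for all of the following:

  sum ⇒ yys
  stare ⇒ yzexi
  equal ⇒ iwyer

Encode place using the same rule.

vreii

The shift depends on letter class: consonant s→y is +6, but vowel u→y is +4. Vowels shift forward by 4 and consonants shift forward by 6.
For place: p(cons)+6=v, l(cons)+6=r, a(vowel)+4=e, c(cons)+6=i, e(vowel)+4=i.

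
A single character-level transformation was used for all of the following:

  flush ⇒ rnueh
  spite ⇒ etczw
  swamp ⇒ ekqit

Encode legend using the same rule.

nwmwdb

f(5)→r(17) and l(11)→n(13) fit y≡21x+16 (mod 26); the inverse of 21 mod 26 is 5. Each letter's alphabet position (a=0..z=25) is mapped through 21·x+16 mod 26 — an affine cipher.
For legend: l(11)→21·11+16≡13=n; e(4)→21·4+16≡22=w; g(6)→21·6+16≡12=m; e(4)→21·4+16≡22=w; n(13)→21·13+16≡3=d; d(3)→21·3+16≡1=b (all mod 26).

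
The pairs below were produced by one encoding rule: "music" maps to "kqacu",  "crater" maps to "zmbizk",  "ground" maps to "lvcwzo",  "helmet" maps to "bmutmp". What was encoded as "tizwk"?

coral

The output letters match the input read backwards, each shifted +8: music reversed is cisum. The word is reversed, then every letter is shifted forward by 8.
Undoing it on tizwk: shift back: t−8=l, i−8=a, z−8=r, w−8=o, k−8=c → laroc; then reverse → coral.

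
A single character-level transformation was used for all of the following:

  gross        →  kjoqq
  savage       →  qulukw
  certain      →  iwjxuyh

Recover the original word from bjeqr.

brush

g(6)→k(10) and r(17)→j(9) fit y≡7x+20 (mod 26); the inverse of 7 mod 26 is 15. Treating letters as 0–25, the rule is x ↦ 7x + 20 (mod 26).
Undoing it on bjeqr: b(1)→15·(1−20)≡1=b; j(9)→15·(9−20)≡17=r; e(4)→15·(4−20)≡20=u; q(16)→15·(16−20)≡18=s; r(17)→15·(17−20)≡7=h (all mod 26).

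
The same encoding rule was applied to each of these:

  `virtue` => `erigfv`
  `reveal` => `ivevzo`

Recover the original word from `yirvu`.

brief

Each pair mirrors across the alphabet (v↔e, i↔r, r↔i): positions sum to 25. Each letter is replaced by its mirror in the alphabet: a↔z, b↔y, c↔x, and so on (the Atbash cipher).
Decoding yirvu: y↔b, i↔r, r↔i, v↔e, u↔f.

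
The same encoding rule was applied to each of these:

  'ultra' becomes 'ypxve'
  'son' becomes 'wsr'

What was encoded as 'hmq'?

dim

Compare letters: u→y is +4, l→p is +4, t→x is +4 — a constant shift. This is a Caesar cipher with shift 4.
Decoding hmq: h−4=d, m−4=i, q−4=m.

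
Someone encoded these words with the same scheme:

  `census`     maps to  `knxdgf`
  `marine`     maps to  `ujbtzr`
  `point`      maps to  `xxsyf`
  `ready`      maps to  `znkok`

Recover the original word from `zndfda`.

return

In census: c→k is +8, e→n is +9, n→x is +10, s→d is +11 — the shift increases by 1 each position. The shift increases by 1 at each position, starting from +8: 8, 9, 10, ….
Decoding zndfda: z−8=r, n−9=e, d−10=t, f−11=u, d−12=r, a−13=n.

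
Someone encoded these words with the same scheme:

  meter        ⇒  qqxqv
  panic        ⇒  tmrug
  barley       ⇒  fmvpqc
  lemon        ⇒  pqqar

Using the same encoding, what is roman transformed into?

The shift depends on letter class: consonant m→q is +4, but vowel e→q is +12. Two shifts are in play — +12 for a/e/i/o/u, +4 for every other letter.
For roman: r(cons)+4=v, o(vowel)+12=a, m(cons)+4=q, a(vowel)+12=m, n(cons)+4=r.

vaqmr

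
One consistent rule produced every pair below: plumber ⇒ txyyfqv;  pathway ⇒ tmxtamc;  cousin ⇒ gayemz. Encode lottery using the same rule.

paxfidc

Shifts by position in plumber: pos 0: p→t (+4), pos 1: l→x (+12), pos 2: u→y (+4), pos 3: m→y (+12) — repeating every 2. A repeating key of period 2 is used — shifts +4, +12 over and over.
Applying it to lottery: l+4=p, o+12=a, t+4=x, t+12=f, e+4=i, r+12=d, y+4=c.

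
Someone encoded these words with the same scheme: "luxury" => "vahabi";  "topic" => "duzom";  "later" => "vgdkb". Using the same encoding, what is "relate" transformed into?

bkvgdk

The shift depends on letter class: consonant l→v is +10, but vowel u→a is +6. Vowels shift forward by 6 and consonants shift forward by 10.
On relate: r(cons)+10=b, e(vowel)+6=k, l(cons)+10=v, a(vowel)+6=g, t(cons)+10=d, e(vowel)+6=k.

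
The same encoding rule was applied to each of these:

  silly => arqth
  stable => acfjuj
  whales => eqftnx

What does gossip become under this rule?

oxxaru

A repeating key of period 3 is used — shifts +8, +9, +5 over and over.
On gossip: g+8=o, o+9=x, s+5=x, s+8=a, i+9=r, p+5=u.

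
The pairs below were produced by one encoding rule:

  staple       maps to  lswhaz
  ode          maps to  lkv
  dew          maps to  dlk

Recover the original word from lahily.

The output letters match the input read backwards, each shifted +7: staple reversed is elpats. Read the word backwards and shift each letter +7.
Decoding lahily: shift back: l−7=e, a−7=t, h−7=a, i−7=b, l−7=e, y−7=r → etaber; then reverse → rebate.

rebate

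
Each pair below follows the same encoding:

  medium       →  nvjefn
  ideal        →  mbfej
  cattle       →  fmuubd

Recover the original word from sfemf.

The output letters match the input read backwards, each shifted +1: medium reversed is muidem. The word is reversed, then every letter is shifted forward by 1.
Decoding sfemf: shift back: s−1=r, f−1=e, e−1=d, m−1=l, f−1=e → redle; then reverse → elder.

elder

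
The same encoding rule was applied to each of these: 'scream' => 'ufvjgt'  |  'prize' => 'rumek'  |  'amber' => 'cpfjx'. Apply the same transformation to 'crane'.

In scream: s→u is +2, c→f is +3, r→v is +4, e→j is +5 — the shift increases by 1 each position. Each letter shifts forward by (position + 2), i.e. 2, 3, 4, … — the shift grows by one for each successive letter.
Applying it to crane: c+2=e, r+3=u, a+4=e, n+5=s, e+6=k.

euesk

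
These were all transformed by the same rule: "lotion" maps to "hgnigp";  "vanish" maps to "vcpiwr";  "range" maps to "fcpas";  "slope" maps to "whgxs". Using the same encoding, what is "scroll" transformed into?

wkfghh

Treating letters as 0–25, the rule is x ↦ 17x + 2 (mod 26).
For scroll: s(18)→17·18+2≡22=w; c(2)→17·2+2≡10=k; r(17)→17·17+2≡5=f; o(14)→17·14+2≡6=g; l(11)→17·11+2≡7=h; l(11)→17·11+2≡7=h (all mod 26).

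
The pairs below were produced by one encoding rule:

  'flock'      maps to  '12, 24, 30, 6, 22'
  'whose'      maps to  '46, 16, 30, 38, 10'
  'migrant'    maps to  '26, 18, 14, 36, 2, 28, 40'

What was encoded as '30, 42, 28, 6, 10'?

ounce

With a=1..z=26, the number is 2·pos.
Reversing it on 30, 42, 28, 6, 10: 30→(30−0)÷2=15=o, 42→(42−0)÷2=21=u, 28→(28−0)÷2=14=n, 6→(6−0)÷2=3=c, 10→(10−0)÷2=5=e.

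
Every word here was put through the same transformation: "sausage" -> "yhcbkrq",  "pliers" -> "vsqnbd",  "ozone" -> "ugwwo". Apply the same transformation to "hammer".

The shift increases by 1 at each position, starting from +6: 6, 7, 8, ….
For hammer: h+6=n, a+7=h, m+8=u, m+9=v, e+10=o, r+11=c.

nhuvoc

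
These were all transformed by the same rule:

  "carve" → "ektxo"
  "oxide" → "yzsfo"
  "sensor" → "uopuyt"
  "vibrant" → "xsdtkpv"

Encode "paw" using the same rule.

The shift depends on letter class: consonant c→e is +2, but vowel a→k is +10. Vowels shift forward by 10 and consonants shift forward by 2.
On paw: p(cons)+2=r, a(vowel)+10=k, w(cons)+2=y.

rky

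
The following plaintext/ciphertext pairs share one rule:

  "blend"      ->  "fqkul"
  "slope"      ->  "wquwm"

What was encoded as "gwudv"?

crown

In blend: b→f is +4, l→q is +5, e→k is +6, n→u is +7 — the shift increases by 1 each position. The shift increases by 1 at each position, starting from +4: 4, 5, 6, ….
Undoing it on gwudv: g−4=c, w−5=r, u−6=o, d−7=w, v−8=n.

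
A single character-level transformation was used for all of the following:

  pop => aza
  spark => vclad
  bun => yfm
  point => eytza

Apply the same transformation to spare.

The output letters match the input read backwards, each shifted +11: pop reversed is pop. The word is reversed, then every letter is shifted forward by 11.
For spare: reverse → eraps; then shift: e+11=p, r+11=c, a+11=l, p+11=a, s+11=d.

pclad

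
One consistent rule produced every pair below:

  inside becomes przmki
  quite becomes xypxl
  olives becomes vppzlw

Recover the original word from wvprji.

prince

Shifts by position in inside: pos 0: i→p (+7), pos 1: n→r (+4), pos 2: s→z (+7), pos 3: i→m (+4) — repeating every 2. It's a Vigenère-style cipher with numeric key [7,4]: position i shifts by key[i mod 2].
Undoing it on wvprji: w−7=p, v−4=r, p−7=i, r−4=n, j−7=c, i−4=e.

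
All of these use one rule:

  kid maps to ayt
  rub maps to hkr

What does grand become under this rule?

whqdt

Each letter is shifted forward by 16 in the alphabet (a Caesar shift of +16).
For grand: g+16=w, r+16=h, a+16=q, n+16=d, d+16=t.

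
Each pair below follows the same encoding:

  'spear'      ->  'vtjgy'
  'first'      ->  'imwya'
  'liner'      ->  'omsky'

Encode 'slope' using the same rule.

vptvl

Letter i (0-indexed) is shifted by i+3, so successive shifts are 3, 4, 5, ….
For slope: s+3=v, l+4=p, o+5=t, p+6=v, e+7=l.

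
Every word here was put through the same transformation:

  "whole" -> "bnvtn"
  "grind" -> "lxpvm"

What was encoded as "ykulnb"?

In whole: w→b is +5, h→n is +6, o→v is +7, l→t is +8 — the shift increases by 1 each position. Letter i (0-indexed) is shifted by i+5, so successive shifts are 5, 6, 7, ….
Reversing it on ykulnb: y−5=t, k−6=e, u−7=n, l−8=d, n−9=e, b−10=r.

tender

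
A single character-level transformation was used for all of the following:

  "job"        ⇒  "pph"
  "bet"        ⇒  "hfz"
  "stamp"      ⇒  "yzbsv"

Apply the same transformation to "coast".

ipbyz

Two shifts are in play — +1 for a/e/i/o/u, +6 for every other letter.
Applying it to coast: c(cons)+6=i, o(vowel)+1=p, a(vowel)+1=b, s(cons)+6=y, t(cons)+6=z.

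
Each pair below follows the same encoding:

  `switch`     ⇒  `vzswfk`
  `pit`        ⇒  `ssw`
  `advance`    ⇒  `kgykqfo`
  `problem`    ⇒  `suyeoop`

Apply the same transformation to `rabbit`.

ukeesw

The shift depends on letter class: consonant s→v is +3, but vowel i→s is +10. The rule splits by letter class: vowels +10, consonants +3.
For rabbit: r(cons)+3=u, a(vowel)+10=k, b(cons)+3=e, b(cons)+3=e, i(vowel)+10=s, t(cons)+3=w.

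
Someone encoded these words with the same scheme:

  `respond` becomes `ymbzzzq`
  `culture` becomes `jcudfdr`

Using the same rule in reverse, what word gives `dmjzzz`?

weapon

Letter i (0-indexed) is shifted by i+7, so successive shifts are 7, 8, 9, ….
Undoing it on dmjzzz: d−7=w, m−8=e, j−9=a, z−10=p, z−11=o, z−12=n.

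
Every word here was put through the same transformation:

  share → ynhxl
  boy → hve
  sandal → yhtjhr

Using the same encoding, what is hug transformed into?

Two shifts are in play — +7 for a/e/i/o/u, +6 for every other letter.
On hug: h(cons)+6=n, u(vowel)+7=b, g(cons)+6=m.

nbm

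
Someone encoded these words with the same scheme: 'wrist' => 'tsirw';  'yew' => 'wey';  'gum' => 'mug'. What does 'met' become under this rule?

The output letters match the input read backwards: wrist reversed is tsirw. The word is simply reversed.
For met: reverse → tem.

tem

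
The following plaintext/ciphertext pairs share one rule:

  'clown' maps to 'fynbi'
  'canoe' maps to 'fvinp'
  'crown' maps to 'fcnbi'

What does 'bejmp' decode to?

c(2)→f(5) and l(11)→y(24) fit y≡5x+21 (mod 26); the inverse of 5 mod 26 is 21. Treating letters as 0–25, the rule is x ↦ 5x + 21 (mod 26).
Reversing it on bejmp: b(1)→21·(1−21)≡22=w; e(4)→21·(4−21)≡7=h; j(9)→21·(9−21)≡8=i; m(12)→21·(12−21)≡19=t; p(15)→21·(15−21)≡4=e (all mod 26).

white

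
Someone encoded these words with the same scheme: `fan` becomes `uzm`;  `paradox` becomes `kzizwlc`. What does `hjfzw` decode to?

Each pair mirrors across the alphabet (f↔u, a↔z, n↔m): positions sum to 25. Letters are reflected about the middle of the alphabet (position → 25−position): Atbash.
Undoing it on hjfzw: h↔s, j↔q, f↔u, z↔a, w↔d.

squad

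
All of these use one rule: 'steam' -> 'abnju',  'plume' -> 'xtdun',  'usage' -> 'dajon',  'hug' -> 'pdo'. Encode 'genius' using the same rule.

onvrda

The shift depends on letter class: consonant s→a is +8, but vowel e→n is +9. The rule splits by letter class: vowels +9, consonants +8.
On genius: g(cons)+8=o, e(vowel)+9=n, n(cons)+8=v, i(vowel)+9=r, u(vowel)+9=d, s(cons)+8=a.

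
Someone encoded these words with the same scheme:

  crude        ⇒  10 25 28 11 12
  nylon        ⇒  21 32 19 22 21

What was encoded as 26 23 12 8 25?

c is letter #3 and maps to 10: an offset of 7. Each letter is replaced by its alphabet position (a=1..z=26) + 7.
Reversing it on 26 23 12 8 25: 26→(26−7)÷1=19=s, 23→(23−7)÷1=16=p, 12→(12−7)÷1=5=e, 8→(8−7)÷1=1=a, 25→(25−7)÷1=18=r.

spear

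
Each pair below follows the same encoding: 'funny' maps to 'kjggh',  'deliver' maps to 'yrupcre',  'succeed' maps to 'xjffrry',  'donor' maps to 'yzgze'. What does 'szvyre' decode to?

f(5)→k(10) and u(20)→j(9) fit y≡19x+19 (mod 26); the inverse of 19 mod 26 is 11. Treating letters as 0–25, the rule is x ↦ 19x + 19 (mod 26).
Reversing it on szvyre: s(18)→11·(18−19)≡15=p; z(25)→11·(25−19)≡14=o; v(21)→11·(21−19)≡22=w; y(24)→11·(24−19)≡3=d; r(17)→11·(17−19)≡4=e; e(4)→11·(4−19)≡17=r (all mod 26).

powder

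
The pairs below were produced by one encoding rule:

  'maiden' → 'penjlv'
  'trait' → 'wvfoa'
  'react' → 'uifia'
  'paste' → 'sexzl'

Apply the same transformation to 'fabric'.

Each letter shifts forward by (position + 3), i.e. 3, 4, 5, … — the shift grows by one for each successive letter.
For fabric: f+3=i, a+4=e, b+5=g, r+6=x, i+7=p, c+8=k.

iegxpk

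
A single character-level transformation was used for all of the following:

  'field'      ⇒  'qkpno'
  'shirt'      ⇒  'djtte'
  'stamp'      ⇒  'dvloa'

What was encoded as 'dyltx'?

swarm

Shifts by position in field: pos 0: f→q (+11), pos 1: i→k (+2), pos 2: e→p (+11), pos 3: l→n (+2) — repeating every 2. A repeating key of period 2 is used — shifts +11, +2 over and over.
Undoing it on dyltx: d−11=s, y−2=w, l−11=a, t−2=r, x−11=m.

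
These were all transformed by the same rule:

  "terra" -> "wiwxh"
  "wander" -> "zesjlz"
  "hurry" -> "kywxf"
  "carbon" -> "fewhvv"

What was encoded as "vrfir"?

In terra: t→w is +3, e→i is +4, r→w is +5, r→x is +6 — the shift increases by 1 each position. Each letter shifts forward by (position + 3), i.e. 3, 4, 5, … — the shift grows by one for each successive letter.
Decoding vrfir: v−3=s, r−4=n, f−5=a, i−6=c, r−7=k.

snack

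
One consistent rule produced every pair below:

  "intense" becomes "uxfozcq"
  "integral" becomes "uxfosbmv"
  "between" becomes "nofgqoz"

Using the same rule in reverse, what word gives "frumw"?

The shifts repeat in a cycle of length 2: positions 0,1,… shift by +12, +10, then the pattern repeats.
Decoding frumw: f−12=t, r−10=h, u−12=i, m−10=c, w−12=k.

thick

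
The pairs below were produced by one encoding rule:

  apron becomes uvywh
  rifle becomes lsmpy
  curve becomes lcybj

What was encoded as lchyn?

The output letters match the input read backwards, each shifted +7: apron reversed is norpa. Two steps: reverse the string, then apply a Caesar shift of +7.
Undoing it on lchyn: shift back: l−7=e, c−7=v, h−7=a, y−7=r, n−7=g → evarg; then reverse → grave.

grave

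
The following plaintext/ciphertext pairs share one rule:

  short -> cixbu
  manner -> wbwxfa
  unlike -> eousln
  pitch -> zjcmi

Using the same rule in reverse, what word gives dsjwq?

A repeating key of period 3 is used — shifts +10, +1, +9 over and over.
Undoing it on dsjwq: d−10=t, s−1=r, j−9=a, w−10=m, q−1=p.

tramp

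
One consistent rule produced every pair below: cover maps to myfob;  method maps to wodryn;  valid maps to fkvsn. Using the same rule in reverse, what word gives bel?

rub

Compare letters: c→m is +10, o→y is +10, v→f is +10 — a constant shift. It's a constant shift of +10 (ROT10).
Undoing it on bel: b−10=r, e−10=u, l−10=b.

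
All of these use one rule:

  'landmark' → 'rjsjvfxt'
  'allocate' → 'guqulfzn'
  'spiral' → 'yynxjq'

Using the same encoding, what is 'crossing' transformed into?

Shifts by position in landmark: pos 0: l→r (+6), pos 1: a→j (+9), pos 2: n→s (+5), pos 3: d→j (+6), pos 4: m→v (+9), pos 5: a→f (+5) — repeating every 3. The shifts repeat in a cycle of length 3: positions 0,1,… shift by +6, +9, +5, then the pattern repeats.
On crossing: c+6=i, r+9=a, o+5=t, s+6=y, s+9=b, i+5=n, n+6=t, g+9=p.

iatybntp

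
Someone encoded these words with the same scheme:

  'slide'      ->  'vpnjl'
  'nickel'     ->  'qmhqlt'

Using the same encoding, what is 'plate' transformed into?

spfzl

In slide: s→v is +3, l→p is +4, i→n is +5, d→j is +6 — the shift increases by 1 each position. The shift increases by 1 at each position, starting from +3: 3, 4, 5, ….
Applying it to plate: p+3=s, l+4=p, a+5=f, t+6=z, e+7=l.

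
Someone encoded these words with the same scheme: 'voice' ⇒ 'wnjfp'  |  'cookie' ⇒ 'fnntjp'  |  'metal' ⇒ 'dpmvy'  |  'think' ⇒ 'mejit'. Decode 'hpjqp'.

This is an affine cipher: with a=0,…,z=25, each position x becomes (5x+21) mod 26.
Undoing it on hpjqp: h(7)→21·(7−21)≡18=s; p(15)→21·(15−21)≡4=e; j(9)→21·(9−21)≡8=i; q(16)→21·(16−21)≡25=z; p(15)→21·(15−21)≡4=e (all mod 26).

seize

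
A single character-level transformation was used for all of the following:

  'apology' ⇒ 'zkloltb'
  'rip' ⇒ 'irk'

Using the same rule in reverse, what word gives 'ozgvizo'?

lateral

Each pair mirrors across the alphabet (a↔z, p↔k, o↔l): positions sum to 25. This is the alphabet-reversal cipher (Atbash): a becomes z, b becomes y, etc.
Decoding ozgvizo: o↔l, z↔a, g↔t, v↔e, i↔r, z↔a, o↔l.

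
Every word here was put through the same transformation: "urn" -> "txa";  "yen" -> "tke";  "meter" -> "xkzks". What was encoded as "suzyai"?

custom

The output letters match the input read backwards, each shifted +6: urn reversed is nru. The word is reversed, then every letter is shifted forward by 6.
Reversing it on suzyai: shift back: s−6=m, u−6=o, z−6=t, y−6=s, a−6=u, i−6=c → motsuc; then reverse → custom.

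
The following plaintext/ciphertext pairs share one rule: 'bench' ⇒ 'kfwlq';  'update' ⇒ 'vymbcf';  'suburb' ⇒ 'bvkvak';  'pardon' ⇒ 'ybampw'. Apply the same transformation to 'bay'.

The shift depends on letter class: consonant b→k is +9, but vowel e→f is +1. Vowels shift forward by 1 and consonants shift forward by 9.
On bay: b(cons)+9=k, a(vowel)+1=b, y(cons)+9=h.

kbh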